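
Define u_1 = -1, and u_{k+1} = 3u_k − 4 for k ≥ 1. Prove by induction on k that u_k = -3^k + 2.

Base case: u_1 = -1, and -3^1 + 2 = -3 + 2 = -1.
Assume u_m = -3^m + 2 for some m ≥ 1.
Then u_{m+1} = 3u_m − 4 = 3·(-3^m + 2) − 4 = -3^{m+1} + 6 − 4 = -3^{m+1} + 2.
So the formula holds for m+1, and by induction u_k = -3^k + 2 for all k ≥ 1.

u_k = -3^k + 2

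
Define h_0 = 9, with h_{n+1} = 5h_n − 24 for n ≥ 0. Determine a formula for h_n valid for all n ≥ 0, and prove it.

Claim: h_n = 3·5^n + 6.

Base case: h_0 = 9, and 3·5^0 + 6 = 3 + 6 = 9.
Assume h_j = 3·5^j + 6 for some j ≥ 0.
Then h_{j+1} = 5h_j − 24 = 5·(3·5^j + 6) − 24 = 15·5^j + 30 − 24 = 3·5^{j+1} + 6.
So the formula holds for j+1, and by induction h_n = 3·5^n + 6 for all n ≥ 0.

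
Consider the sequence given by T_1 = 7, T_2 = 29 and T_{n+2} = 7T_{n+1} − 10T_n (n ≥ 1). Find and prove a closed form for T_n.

Claim: T_n = 5^n + 2^n.

Base cases: T_1 = 7 and 5^1 + 2^1 = 7; T_2 = 29 and 5^2 + 2^2 = 29.
Assume T_j = 5^j + 2^j for all 1 ≤ j ≤ m, where m ≥ 2.
Then T_{m+1} = 7T_m − 10T_{m−1} = 7·(5^m + 2^m) − 10·(5^{m−1} + 2^{m−1}) = (7·5 − 10)5^{m−1} + (7·2 − 10)2^{m−1} = 25·5^{m−1} + 4·2^{m−1} = 5^{m+1} + 2^{m+1}.
By strong induction, T_n = 5^n + 2^n for all n ≥ 1.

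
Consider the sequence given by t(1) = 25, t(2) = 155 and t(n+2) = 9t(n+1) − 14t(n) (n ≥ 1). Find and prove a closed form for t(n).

Claim: t(n) = 3·7^n + 2·2^n.

Base cases: t(1) = 25 and 3·7^1 + 2·2^1 = 25; t(2) = 155 and 3·7^2 + 2·2^2 = 155.
Assume t(j) = 3·7^j + 2·2^j for all 1 ≤ j ≤ r, where r ≥ 2.
Then t(r+1) = 9t(r) − 14t(r−1) = 9·(3·7^r + 2·2^r) − 14·(3·7^{r−1} + 2·2^{r−1}) = 3·(9·7 − 14)7^{r−1} + 2·(9·2 − 14)2^{r−1} = 147·7^{r−1} + 8·2^{r−1} = 3·7^{r+1} + 2·2^{r+1}.
By strong induction, t(n) = 3·7^n + 2·2^n for all n ≥ 1.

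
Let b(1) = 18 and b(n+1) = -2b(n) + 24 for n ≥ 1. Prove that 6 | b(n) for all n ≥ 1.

Base case: b(1) = 18 = 6·3, so 6 | b(1).
Assume 6 | b(j), so b(j) = 6t for some integer t.
Then b(j+1) = -2b(j) + 24 = -2·(6t) + 24 = 6(-2t + 4), so 6 | b(j+1).
So the property holds for j+1, and by induction 6 | b(n) for all n ≥ 1.

6 | b(n)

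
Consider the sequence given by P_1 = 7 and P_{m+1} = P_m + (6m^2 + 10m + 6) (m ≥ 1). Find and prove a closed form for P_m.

Claim: P_m = 2m^3 + 2m^2 + 2m + 1.

Base case: P_1 = 7, and 2·1^3 + 2·1^2 + 2·1 + 1 = 7.
Assume P_r = 2r^3 + 2r^2 + 2r + 1.
Then P_{r+1} = P_r + (6r^2 + 10r + 6) = (2r^3 + 2r^2 + 2r + 1) + (6r^2 + 10r + 6) = 2r^3 + 8r^2 + 12r + 7,
and 2·(r+1)^3 + 2·(r+1)^2 + 2·(r+1) + 1 = 2r^3 + 8r^2 + 12r + 7.
This completes the inductive step, so P_m = 2m^3 + 2m^2 + 2m + 1 for all m ≥ 1.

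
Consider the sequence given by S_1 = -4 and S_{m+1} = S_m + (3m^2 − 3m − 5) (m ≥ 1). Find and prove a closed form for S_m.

Claim: S_m = m^3 − 3m^2 − 3m + 1.

Base case: S_1 = -4, and 1^3 − 3·1^2 − 3·1 + 1 = -4.
Assume S_k = k^3 − 3k^2 − 3k + 1.
Then S_{k+1} = S_k + (3k^2 − 3k − 5) = (k^3 − 3k^2 − 3k + 1) + (3k^2 − 3k − 5) = k^3 − 6k − 4,
and (k+1)^3 − 3·(k+1)^2 − 3·(k+1) + 1 = k^3 − 6k − 4.
This completes the inductive step, so S_m = m^3 − 3m^2 − 3m + 1 for all m ≥ 1.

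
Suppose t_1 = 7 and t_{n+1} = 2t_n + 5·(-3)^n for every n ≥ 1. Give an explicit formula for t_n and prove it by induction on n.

Claim: t_n = 2·2^n − (-3)^n.

Base case: t_1 = 7, and 2·2^1 − (-3)^1 = 4 + 3 = 7.
Assume t_r = 2·2^r − (-3)^r for some r ≥ 1.
Then t_{r+1} = 2t_r + 5·(-3)^r = 2·(2·2^r − (-3)^r) + 5·(-3)^r = 2·2^{r+1} − 2·(-3)^r + 5·(-3)^r = 2·2^{r+1} + 3·(-3)^r = 2·2^{r+1} − (-3)^{r+1}.
Hence t_n = 2·2^n − (-3)^n for every n ≥ 1, by induction.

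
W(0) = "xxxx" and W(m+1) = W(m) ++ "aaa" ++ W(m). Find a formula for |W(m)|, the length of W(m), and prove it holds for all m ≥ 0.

Claim: |W(m)| = 7·2^m − 3.

Base case: |W(0)| = 4, and 7·2^0 − 3 = 4.
Assume |W(r)| = 7·2^r − 3.
Then |W(r+1)| = |W(r)| + 3 + |W(r)| = 2|W(r)| + 3 = 2(7·2^r − 3) + 3 = 7·2^{r+1} − 6 + 3 = 7·2^{r+1} − 3.
Hence |W(m)| = 7·2^m − 3 for every m ≥ 0, by induction.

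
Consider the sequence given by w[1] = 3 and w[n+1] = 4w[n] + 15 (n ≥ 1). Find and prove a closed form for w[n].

Claim: w[n] = 2·4^n − 5.

Base case: w[1] = 3, and 2·4^1 − 5 = 8 − 5 = 3.
Assume w[j] = 2·4^j − 5 for some j ≥ 1.
Then w[j+1] = 4w[j] + 15 = 4·(2·4^j − 5) + 15 = 8·4^j − 20 + 15 = 2·4^{j+1} − 5.
So the formula holds for j+1, and by induction w[n] = 2·4^n − 5 for all n ≥ 1.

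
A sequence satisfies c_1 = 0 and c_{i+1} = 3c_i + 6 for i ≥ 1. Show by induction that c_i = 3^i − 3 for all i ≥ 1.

Base case: c_1 = 0, and 3^1 − 3 = 3 − 3 = 0.
Assume c_j = 3^j − 3 for some j ≥ 1.
Then c_{j+1} = 3c_j + 6 = 3·(3^j − 3) + 6 = 3^{j+1} − 9 + 6 = 3^{j+1} − 3.
So the formula holds for j+1, and by induction c_i = 3^i − 3 for all i ≥ 1.

c_i = 3^i − 3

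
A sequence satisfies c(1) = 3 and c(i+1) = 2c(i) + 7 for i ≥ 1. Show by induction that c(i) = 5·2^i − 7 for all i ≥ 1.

Base case: c(1) = 3, and 5·2^1 − 7 = 10 − 7 = 3.
Assume c(r) = 5·2^r − 7 for some r ≥ 1.
Then c(r+1) = 2c(r) + 7 = 2·(5·2^r − 7) + 7 = 10·2^r − 14 + 7 = 5·2^{r+1} − 7.
Hence c(i) = 5·2^i − 7 for every i ≥ 1, by induction.

c(i) = 5·2^i − 7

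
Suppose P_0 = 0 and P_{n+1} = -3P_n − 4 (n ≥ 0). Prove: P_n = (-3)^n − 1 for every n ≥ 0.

Base case: P_0 = 0, and (-3)^0 − 1 = 1 − 1 = 0.
Assume P_m = (-3)^m − 1 for some m ≥ 0.
Then P_{m+1} = -3P_m − 4 = -3·((-3)^m − 1) − 4 = -3·(-3)^m + 3 − 4 = (-3)^{m+1} − 1.
This completes the inductive step, so P_n = (-3)^n − 1 for all n ≥ 0.

P_n = (-3)^n − 1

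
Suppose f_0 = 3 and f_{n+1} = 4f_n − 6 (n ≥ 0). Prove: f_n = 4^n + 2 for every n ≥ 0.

Base case: f_0 = 3, and 4^0 + 2 = 1 + 2 = 3.
Assume f_r = 4^r + 2 for some r ≥ 0.
Then f_{r+1} = 4f_r − 6 = 4·(4^r + 2) − 6 = 4^{r+1} + 8 − 6 = 4^{r+1} + 2.
Hence f_n = 4^n + 2 for every n ≥ 0, by induction.

f_n = 4^n + 2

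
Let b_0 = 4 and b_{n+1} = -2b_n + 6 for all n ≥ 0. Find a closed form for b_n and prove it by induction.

Claim: b_n = 2·(-2)^n + 2.

Base case: b_0 = 4, and 2·(-2)^0 + 2 = 2 + 2 = 4.
Assume b_r = 2·(-2)^r + 2 for some r ≥ 0.
Then b_{r+1} = -2b_r + 6 = -2·(2·(-2)^r + 2) + 6 = -4·(-2)^r − 4 + 6 = 2·(-2)^{r+1} + 2.
By induction, b_n = 2·(-2)^n + 2 for all n ≥ 0.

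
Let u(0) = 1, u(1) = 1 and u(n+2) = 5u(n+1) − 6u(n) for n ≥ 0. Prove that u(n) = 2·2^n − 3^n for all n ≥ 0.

Base cases: u(0) = 1 and 2·2^0 − 3^0 = 1; u(1) = 1 and 2·2^1 − 3^1 = 1.
Assume u(j) = 2·2^j − 3^j for all 0 ≤ j ≤ m, where m ≥ 1.
Then u(m+1) = 5u(m) − 6u(m−1) = 5·(2·2^m − 3^m) − 6·(2·2^{m−1} − 3^{m−1}) = 2·(5·2 − 6)2^{m−1} − (5·3 − 6)3^{m−1} = 8·2^{m−1} − 9·3^{m−1} = 2·2^{m+1} − 3^{m+1}.
This completes the inductive step, so u(n) = 2·2^n − 3^n for all n ≥ 0.

u(n) = 2·2^n − 3^n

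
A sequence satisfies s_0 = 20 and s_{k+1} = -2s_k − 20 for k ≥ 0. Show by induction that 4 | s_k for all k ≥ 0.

Base case: s_0 = 20 = 4·5, so 4 | s_0.
Assume 4 | s_j, so s_j = 4t for some integer t.
Then s_{j+1} = -2s_j − 20 = -2·(4t) − 20 = 4(-2t − 5), so 4 | s_{j+1}.
Hence 4 | s_k for every k ≥ 0, by induction.

4 | s_k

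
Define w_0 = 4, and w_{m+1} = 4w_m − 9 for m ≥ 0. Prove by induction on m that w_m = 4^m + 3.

Base case: w_0 = 4, and 4^0 + 3 = 1 + 3 = 4.
Assume w_r = 4^r + 3 for some r ≥ 0.
Then w_{r+1} = 4w_r − 9 = 4·(4^r + 3) − 9 = 4^{r+1} + 12 − 9 = 4^{r+1} + 3.
Hence w_m = 4^m + 3 for every m ≥ 0, by induction.

w_m = 4^m + 3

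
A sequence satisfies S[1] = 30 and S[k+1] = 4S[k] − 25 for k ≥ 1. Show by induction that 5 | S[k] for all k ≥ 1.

Base case: S[1] = 30 = 5·6, so 5 | S[1].
Assume 5 | S[r], so S[r] = 5t for some integer t.
Then S[r+1] = 4S[r] − 25 = 4·(5t) − 25 = 5(4t − 5), so 5 | S[r+1].
Hence 5 | S[k] for every k ≥ 1, by induction.

5 | S[k]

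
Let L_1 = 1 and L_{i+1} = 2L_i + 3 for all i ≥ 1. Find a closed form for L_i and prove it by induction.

Claim: L_i = 2^{i+1} − 3.

Base case: L_1 = 1, and 2^{1+1} − 3 = 4 − 3 = 1.
Assume L_j = 2^{j+1} − 3 for some j ≥ 1.
Then L_{j+1} = 2L_j + 3 = 2·(2^{j+1} − 3) + 3 = 2^{j+2} − 6 + 3 = 2^{j+2} − 3.
So the formula holds for j+1, and by induction L_i = 2^{i+1} − 3 for all i ≥ 1.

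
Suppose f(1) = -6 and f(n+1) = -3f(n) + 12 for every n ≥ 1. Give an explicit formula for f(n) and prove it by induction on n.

Claim: f(n) = 3·(-3)^n + 3.

Base case: f(1) = -6, and 3·(-3)^1 + 3 = -9 + 3 = -6.
Assume f(r) = 3·(-3)^r + 3 for some r ≥ 1.
Then f(r+1) = -3f(r) + 12 = -3·(3·(-3)^r + 3) + 12 = -9·(-3)^r − 9 + 12 = 3·(-3)^{r+1} + 3.
This completes the inductive step, so f(n) = 3·(-3)^n + 3 for all n ≥ 1.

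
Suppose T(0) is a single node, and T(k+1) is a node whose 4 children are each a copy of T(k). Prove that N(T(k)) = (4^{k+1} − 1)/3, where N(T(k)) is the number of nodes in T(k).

Base case: N(T(0)) = 1, and (4^{0+1} − 1)/3 = 1.
Assume N(T(j)) = (4^{j+1} − 1)/3.
Then N(T(j+1)) = 1 + 4N(T(j)) = 1 + 4·(4^{j+1} − 1)/3 = 1 + (4^{j+2} − 4)/3 = (3 + 4^{j+2} − 4)/3 = (4^{j+2} − 1)/3.
So the formula holds for j+1, and by induction N(T(k)) = (4^{k+1} − 1)/3 for all k ≥ 0.

N(T(k)) = (4^{k+1} − 1)/3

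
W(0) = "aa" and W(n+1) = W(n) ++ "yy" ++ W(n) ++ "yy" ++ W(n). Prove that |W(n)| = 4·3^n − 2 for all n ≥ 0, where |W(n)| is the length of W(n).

Base case: |W(0)| = 2, and 4·3^0 − 2 = 2.
Assume |W(m)| = 4·3^m − 2.
Then |W(m+1)| = 3|W(m)| + 4 = 3(4·3^m − 2) + 4 = 4·3^{m+1} − 6 + 4 = 4·3^{m+1} − 2.
This completes the inductive step, so |W(n)| = 4·3^n − 2 for all n ≥ 0.

|W(n)| = 4·3^n − 2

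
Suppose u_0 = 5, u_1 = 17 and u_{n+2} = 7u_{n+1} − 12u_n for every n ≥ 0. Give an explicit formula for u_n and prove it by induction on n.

Claim: u_n = 3·3^n + 2·4^n.

Base cases: u_0 = 5 and 3·3^0 + 2·4^0 = 5; u_1 = 17 and 3·3^1 + 2·4^1 = 17.
Assume u_j = 3·3^j + 2·4^j for all 0 ≤ j ≤ k, where k ≥ 1.
Then u_{k+1} = 7u_k − 12u_{k−1} = 7·(3·3^k + 2·4^k) − 12·(3·3^{k−1} + 2·4^{k−1}) = 3·(7·3 − 12)3^{k−1} + 2·(7·4 − 12)4^{k−1} = 27·3^{k−1} + 32·4^{k−1} = 3·3^{k+1} + 2·4^{k+1}.
By strong induction, u_n = 3·3^n + 2·4^n for all n ≥ 0.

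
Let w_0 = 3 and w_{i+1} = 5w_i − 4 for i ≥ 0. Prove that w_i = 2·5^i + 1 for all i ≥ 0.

Base case: w_0 = 3, and 2·5^0 + 1 = 2 + 1 = 3.
Assume w_k = 2·5^k + 1 for some k ≥ 0.
Then w_{k+1} = 5w_k − 4 = 5·(2·5^k + 1) − 4 = 10·5^k + 5 − 4 = 2·5^{k+1} + 1.
This completes the inductive step, so w_i = 2·5^i + 1 for all i ≥ 0.

w_i = 2·5^i + 1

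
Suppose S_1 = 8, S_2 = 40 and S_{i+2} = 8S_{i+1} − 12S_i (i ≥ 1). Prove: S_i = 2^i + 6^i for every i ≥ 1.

Base cases: S_1 = 8 and 2^1 + 6^1 = 8; S_2 = 40 and 2^2 + 6^2 = 40.
Assume S_j = 2^j + 6^j for all 1 ≤ j ≤ r, where r ≥ 2.
Then S_{r+1} = 8S_r − 12S_{r−1} = 8·(2^r + 6^r) − 12·(2^{r−1} + 6^{r−1}) = (8·2 − 12)2^{r−1} + (8·6 − 12)6^{r−1} = 4·2^{r−1} + 36·6^{r−1} = 2^{r+1} + 6^{r+1}.
So the formula holds for r+1, and by strong induction S_i = 2^i + 6^i for all i ≥ 1.

S_i = 2^i + 6^i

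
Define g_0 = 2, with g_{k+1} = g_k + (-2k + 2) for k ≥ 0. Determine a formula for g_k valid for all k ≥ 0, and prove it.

Claim: g_k = -k^2 + 3k + 2.

Base case: g_0 = 2, and -0^2 + 3·0 + 2 = 2.
Assume g_m = -m^2 + 3m + 2.
Then g_{m+1} = g_m + (-2m + 2) = (-m^2 + 3m + 2) + (-2m + 2) = -m^2 + m + 4,
and -(m+1)^2 + 3·(m+1) + 2 = -m^2 + m + 4.
Hence g_k = -k^2 + 3k + 2 for every k ≥ 0, by induction.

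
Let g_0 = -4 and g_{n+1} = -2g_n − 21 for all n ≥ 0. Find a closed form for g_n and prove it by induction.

Claim: g_n = 3·(-2)^n − 7.

Base case: g_0 = -4, and 3·(-2)^0 − 7 = 3 − 7 = -4.
Assume g_r = 3·(-2)^r − 7 for some r ≥ 0.
Then g_{r+1} = -2g_r − 21 = -2·(3·(-2)^r − 7) − 21 = -6·(-2)^r + 14 − 21 = 3·(-2)^{r+1} − 7.
This completes the inductive step, so g_n = 3·(-2)^n − 7 for all n ≥ 0.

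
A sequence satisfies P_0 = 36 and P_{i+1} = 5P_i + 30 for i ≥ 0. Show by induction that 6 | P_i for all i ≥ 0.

Base case: P_0 = 36 = 6·6, so 6 | P_0.
Assume 6 | P_m, so P_m = 6t for some integer t.
Then P_{m+1} = 5P_m + 30 = 5·(6t) + 30 = 6(5t + 5), so 6 | P_{m+1}.
Hence 6 | P_i for every i ≥ 0, by induction.

6 | P_i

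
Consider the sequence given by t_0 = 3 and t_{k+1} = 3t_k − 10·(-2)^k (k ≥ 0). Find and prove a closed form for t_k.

Claim: t_k = 3^k + 2·(-2)^k.

Base case: t_0 = 3, and 3^0 + 2·(-2)^0 = 1 + 2 = 3.
Assume t_j = 3^j + 2·(-2)^j for some j ≥ 0.
Then t_{j+1} = 3t_j − 10·(-2)^j = 3·(3^j + 2·(-2)^j) − 10·(-2)^j = 3^{j+1} + 6·(-2)^j − 10·(-2)^j = 3^{j+1} − 4·(-2)^j = 3^{j+1} + 2·(-2)^{j+1}.
So the formula holds for j+1, and by induction t_k = 3^k + 2·(-2)^k for all k ≥ 0.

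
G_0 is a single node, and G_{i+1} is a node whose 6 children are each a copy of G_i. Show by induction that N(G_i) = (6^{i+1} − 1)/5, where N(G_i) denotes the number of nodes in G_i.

Base case: N(G_0) = 1, and (6^{0+1} − 1)/5 = 1.
Assume N(G_j) = (6^{j+1} − 1)/5.
Then N(G_{j+1}) = 1 + 6N(G_j) = 1 + 6·(6^{j+1} − 1)/5 = 1 + (6^{j+2} − 6)/5 = (5 + 6^{j+2} − 6)/5 = (6^{j+2} − 1)/5.
So the formula holds for j+1, and by induction N(G_i) = (6^{i+1} − 1)/5 for all i ≥ 0.

N(G_i) = (6^{i+1} − 1)/5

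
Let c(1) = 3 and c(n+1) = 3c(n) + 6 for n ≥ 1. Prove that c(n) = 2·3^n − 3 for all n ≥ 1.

Base case: c(1) = 3, and 2·3^1 − 3 = 6 − 3 = 3.
Assume c(r) = 2·3^r − 3 for some r ≥ 1.
Then c(r+1) = 3c(r) + 6 = 3·(2·3^r − 3) + 6 = 6·3^r − 9 + 6 = 2·3^{r+1} − 3.
By induction, c(n) = 2·3^n − 3 for all n ≥ 1.

c(n) = 2·3^n − 3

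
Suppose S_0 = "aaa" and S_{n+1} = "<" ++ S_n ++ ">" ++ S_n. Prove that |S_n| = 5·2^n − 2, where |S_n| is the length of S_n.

Base case: |S_0| = 3, and 5·2^0 − 2 = 3.
Assume |S_k| = 5·2^k − 2.
Then |S_{k+1}| = 1 + |S_k| + 1 + |S_k| = 2|S_k| + 2 = 2(5·2^k − 2) + 2 = 5·2^{k+1} − 4 + 2 = 5·2^{k+1} − 2.
This completes the inductive step, so |S_n| = 5·2^n − 2 for all n ≥ 0.

|S_n| = 5·2^n − 2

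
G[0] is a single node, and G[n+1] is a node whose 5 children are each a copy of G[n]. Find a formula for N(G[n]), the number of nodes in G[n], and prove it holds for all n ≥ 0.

Claim: N(G[n]) = (5^{n+1} − 1)/4.

Base case: N(G[0]) = 1, and (5^{0+1} − 1)/4 = 1.
Assume N(G[k]) = (5^{k+1} − 1)/4.
Then N(G[k+1]) = 1 + 5N(G[k]) = 1 + 5·(5^{k+1} − 1)/4 = 1 + (5^{k+2} − 5)/4 = (4 + 5^{k+2} − 5)/4 = (5^{k+2} − 1)/4.
This completes the inductive step, so N(G[n]) = (5^{n+1} − 1)/4 for all n ≥ 0.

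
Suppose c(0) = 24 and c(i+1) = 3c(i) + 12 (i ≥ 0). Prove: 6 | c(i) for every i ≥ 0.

Base case: c(0) = 24 = 6·4, so 6 | c(0).
Assume 6 | c(j), so c(j) = 6t for some integer t.
Then c(j+1) = 3c(j) + 12 = 3·(6t) + 12 = 6(3t + 2), so 6 | c(j+1).
Hence 6 | c(i) for every i ≥ 0, by induction.

6 | c(i)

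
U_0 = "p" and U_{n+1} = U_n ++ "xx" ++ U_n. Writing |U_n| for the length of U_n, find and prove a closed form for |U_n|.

Claim: |U_n| = 3·2^n − 2.

Base case: |U_0| = 1, and 3·2^0 − 2 = 1.
Assume |U_m| = 3·2^m − 2.
Then |U_{m+1}| = |U_m| + 2 + |U_m| = 2|U_m| + 2 = 2(3·2^m − 2) + 2 = 3·2^{m+1} − 4 + 2 = 3·2^{m+1} − 2.
Hence |U_n| = 3·2^n − 2 for every n ≥ 0, by induction.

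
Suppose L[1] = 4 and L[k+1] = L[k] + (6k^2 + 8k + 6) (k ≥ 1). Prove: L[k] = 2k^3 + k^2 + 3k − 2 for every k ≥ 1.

Base case: L[1] = 4, and 2·1^3 + 1^2 + 3·1 − 2 = 4.
Assume L[j] = 2j^3 + j^2 + 3j − 2.
Then L[j+1] = L[j] + (6j^2 + 8j + 6) = (2j^3 + j^2 + 3j − 2) + (6j^2 + 8j + 6) = 2j^3 + 7j^2 + 11j + 4,
and 2·(j+1)^3 + (j+1)^2 + 3·(j+1) − 2 = 2j^3 + 7j^2 + 11j + 4.
This completes the inductive step, so L[k] = 2k^3 + k^2 + 3k − 2 for all k ≥ 1.

L[k] = 2k^3 + k^2 + 3k − 2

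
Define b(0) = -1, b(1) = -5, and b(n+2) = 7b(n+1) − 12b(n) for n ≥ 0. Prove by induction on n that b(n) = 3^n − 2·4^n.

Base cases: b(0) = -1 and 3^0 − 2·4^0 = -1; b(1) = -5 and 3^1 − 2·4^1 = -5.
Assume b(j) = 3^j − 2·4^j for all 0 ≤ j ≤ m, where m ≥ 1.
Then b(m+1) = 7b(m) − 12b(m−1) = 7·(3^m − 2·4^m) − 12·(3^{m−1} − 2·4^{m−1}) = (7·3 − 12)3^{m−1} − 2·(7·4 − 12)4^{m−1} = 9·3^{m−1} − 32·4^{m−1} = 3^{m+1} − 2·4^{m+1}.
Hence b(n) = 3^n − 2·4^n for every n ≥ 0, by strong induction.

b(n) = 3^n − 2·4^n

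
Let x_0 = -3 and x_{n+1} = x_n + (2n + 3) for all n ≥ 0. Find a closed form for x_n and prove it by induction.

Claim: x_n = n^2 + 2n − 3.

Base case: x_0 = -3, and 0^2 + 2·0 − 3 = -3.
Assume x_m = m^2 + 2m − 3.
Then x_{m+1} = x_m + (2m + 3) = (m^2 + 2m − 3) + (2m + 3) = m^2 + 4m,
and (m+1)^2 + 2·(m+1) − 3 = m^2 + 4m.
By induction, x_n = n^2 + 2n − 3 for all n ≥ 0.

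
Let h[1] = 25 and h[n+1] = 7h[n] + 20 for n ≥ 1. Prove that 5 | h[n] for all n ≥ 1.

Base case: h[1] = 25 = 5·5, so 5 | h[1].
Assume 5 | h[r], so h[r] = 5t for some integer t.
Then h[r+1] = 7h[r] + 20 = 7·(5t) + 20 = 5(7t + 4), so 5 | h[r+1].
Hence 5 | h[n] for every n ≥ 1, by induction.

5 | h[n]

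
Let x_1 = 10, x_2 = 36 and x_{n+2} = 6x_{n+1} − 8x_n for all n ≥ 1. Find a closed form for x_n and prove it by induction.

Claim: x_n = 2^n + 2·4^n.

Base cases: x_1 = 10 and 2^1 + 2·4^1 = 10; x_2 = 36 and 2^2 + 2·4^2 = 36.
Assume x_j = 2^j + 2·4^j for all 1 ≤ j ≤ m, where m ≥ 2.
Then x_{m+1} = 6x_m − 8x_{m−1} = 6·(2^m + 2·4^m) − 8·(2^{m−1} + 2·4^{m−1}) = (6·2 − 8)2^{m−1} + 2·(6·4 − 8)4^{m−1} = 4·2^{m−1} + 32·4^{m−1} = 2^{m+1} + 2·4^{m+1}.
This completes the inductive step, so x_n = 2^n + 2·4^n for all n ≥ 1.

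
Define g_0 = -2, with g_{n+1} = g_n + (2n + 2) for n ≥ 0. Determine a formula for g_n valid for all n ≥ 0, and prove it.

Claim: g_n = n^2 + n − 2.

Base case: g_0 = -2, and 0^2 + 0 − 2 = -2.
Assume g_k = k^2 + k − 2.
Then g_{k+1} = g_k + (2k + 2) = (k^2 + k − 2) + (2k + 2) = k^2 + 3k,
and (k+1)^2 + (k+1) − 2 = k^2 + 3k.
By induction, g_n = n^2 + n − 2 for all n ≥ 0.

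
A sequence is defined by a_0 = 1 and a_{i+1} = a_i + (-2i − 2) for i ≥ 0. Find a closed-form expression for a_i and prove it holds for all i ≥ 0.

Claim: a_i = -i^2 − i + 1.

Base case: a_0 = 1, and -0^2 − 0 + 1 = 1.
Assume a_k = -k^2 − k + 1.
Then a_{k+1} = a_k + (-2k − 2) = (-k^2 − k + 1) + (-2k − 2) = -k^2 − 3k − 1,
and -(k+1)^2 − (k+1) + 1 = -k^2 − 3k − 1.
This completes the inductive step, so a_i = -i^2 − i + 1 for all i ≥ 0.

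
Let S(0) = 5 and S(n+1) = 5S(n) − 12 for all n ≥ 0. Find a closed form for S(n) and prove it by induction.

Claim: S(n) = 2·5^n + 3.

Base case: S(0) = 5, and 2·5^0 + 3 = 2 + 3 = 5.
Assume S(m) = 2·5^m + 3 for some m ≥ 0.
Then S(m+1) = 5S(m) − 12 = 5·(2·5^m + 3) − 12 = 10·5^m + 15 − 12 = 2·5^{m+1} + 3.
By induction, S(n) = 2·5^n + 3 for all n ≥ 0.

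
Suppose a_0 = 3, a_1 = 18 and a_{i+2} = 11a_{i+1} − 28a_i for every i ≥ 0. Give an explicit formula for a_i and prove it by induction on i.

Claim: a_i = 4^i + 2·7^i.

Base cases: a_0 = 3 and 4^0 + 2·7^0 = 3; a_1 = 18 and 4^1 + 2·7^1 = 18.
Assume a_t = 4^t + 2·7^t for all 0 ≤ t ≤ j, where j ≥ 1.
Then a_{j+1} = 11a_j − 28a_{j−1} = 11·(4^j + 2·7^j) − 28·(4^{j−1} + 2·7^{j−1}) = (11·4 − 28)4^{j−1} + 2·(11·7 − 28)7^{j−1} = 16·4^{j−1} + 98·7^{j−1} = 4^{j+1} + 2·7^{j+1}.
By strong induction, a_i = 4^i + 2·7^i for all i ≥ 0.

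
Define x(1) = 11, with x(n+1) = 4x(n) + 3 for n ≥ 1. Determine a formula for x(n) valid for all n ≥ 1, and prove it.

Claim: x(n) = 3·4^n − 1.

Base case: x(1) = 11, and 3·4^1 − 1 = 12 − 1 = 11.
Assume x(j) = 3·4^j − 1 for some j ≥ 1.
Then x(j+1) = 4x(j) + 3 = 4·(3·4^j − 1) + 3 = 12·4^j − 4 + 3 = 3·4^{j+1} − 1.
This completes the inductive step, so x(n) = 3·4^n − 1 for all n ≥ 1.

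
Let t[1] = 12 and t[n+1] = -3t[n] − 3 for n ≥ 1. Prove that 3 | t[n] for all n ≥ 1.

Base case: t[1] = 12 = 3·4, so 3 | t[1].
Assume 3 | t[r], so t[r] = 3s for some integer s.
Then t[r+1] = -3t[r] − 3 = -3·(3s) − 3 = 3(-3s − 1), so 3 | t[r+1].
Hence 3 | t[n] for every n ≥ 1, by induction.

3 | t[n]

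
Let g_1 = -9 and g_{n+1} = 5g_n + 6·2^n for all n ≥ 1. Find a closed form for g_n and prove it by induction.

Claim: g_n = -5^n − 2·2^n.

Base case: g_1 = -9, and -5^1 − 2·2^1 = -5 − 4 = -9.
Assume g_r = -5^r − 2·2^r for some r ≥ 1.
Then g_{r+1} = 5g_r + 6·2^r = 5·(-5^r − 2·2^r) + 6·2^r = -5^{r+1} − 10·2^r + 6·2^r = -5^{r+1} − 4·2^r = -5^{r+1} − 2·2^{r+1}.
By induction, g_n = -5^n − 2·2^n for all n ≥ 1.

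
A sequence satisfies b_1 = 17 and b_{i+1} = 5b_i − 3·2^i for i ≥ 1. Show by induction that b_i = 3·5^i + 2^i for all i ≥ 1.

Base case: b_1 = 17, and 3·5^1 + 2^1 = 15 + 2 = 17.
Assume b_k = 3·5^k + 2^k for some k ≥ 1.
Then b_{k+1} = 5b_k − 3·2^k = 5·(3·5^k + 2^k) − 3·2^k = 3·5^{k+1} + 5·2^k − 3·2^k = 3·5^{k+1} + 2·2^k = 3·5^{k+1} + 2^{k+1}.
So the formula holds for k+1, and by induction b_i = 3·5^i + 2^i for all i ≥ 1.

b_i = 3·5^i + 2^i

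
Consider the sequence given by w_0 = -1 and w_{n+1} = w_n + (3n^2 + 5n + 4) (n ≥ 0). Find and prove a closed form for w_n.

Claim: w_n = n^3 + n^2 + 2n − 1.

Base case: w_0 = -1, and 0^3 + 0^2 + 2·0 − 1 = -1.
Assume w_j = j^3 + j^2 + 2j − 1.
Then w_{j+1} = w_j + (3j^2 + 5j + 4) = (j^3 + j^2 + 2j − 1) + (3j^2 + 5j + 4) = j^3 + 4j^2 + 7j + 3,
and (j+1)^3 + (j+1)^2 + 2·(j+1) − 1 = j^3 + 4j^2 + 7j + 3.
This completes the inductive step, so w_n = n^3 + n^2 + 2n − 1 for all n ≥ 0.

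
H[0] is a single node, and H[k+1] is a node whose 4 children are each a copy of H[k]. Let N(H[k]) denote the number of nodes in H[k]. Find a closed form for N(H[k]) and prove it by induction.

Claim: N(H[k]) = (4^{k+1} − 1)/3.

Base case: N(H[0]) = 1, and (4^{0+1} − 1)/3 = 1.
Assume N(H[r]) = (4^{r+1} − 1)/3.
Then N(H[r+1]) = 1 + 4N(H[r]) = 1 + 4·(4^{r+1} − 1)/3 = 1 + (4^{r+2} − 4)/3 = (3 + 4^{r+2} − 4)/3 = (4^{r+2} − 1)/3.
By induction, N(H[k]) = (4^{k+1} − 1)/3 for all k ≥ 0.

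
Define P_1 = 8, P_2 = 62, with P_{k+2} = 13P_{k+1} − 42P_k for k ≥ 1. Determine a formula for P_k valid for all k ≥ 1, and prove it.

Claim: P_k = 2·7^k − 6^k.

Base cases: P_1 = 8 and 2·7^1 − 6^1 = 8; P_2 = 62 and 2·7^2 − 6^2 = 62.
Assume P_i = 2·7^i − 6^i for all 1 ≤ i ≤ j, where j ≥ 2.
Then P_{j+1} = 13P_j − 42P_{j−1} = 13·(2·7^j − 6^j) − 42·(2·7^{j−1} − 6^{j−1}) = 2·(13·7 − 42)7^{j−1} − (13·6 − 42)6^{j−1} = 98·7^{j−1} − 36·6^{j−1} = 2·7^{j+1} − 6^{j+1}.
Hence P_k = 2·7^k − 6^k for every k ≥ 1, by strong induction.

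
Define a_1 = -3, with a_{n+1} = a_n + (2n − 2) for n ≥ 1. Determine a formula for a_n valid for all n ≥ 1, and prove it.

Claim: a_n = n^2 − 3n − 1.

Base case: a_1 = -3, and 1^2 − 3·1 − 1 = -3.
Assume a_j = j^2 − 3j − 1.
Then a_{j+1} = a_j + (2j − 2) = (j^2 − 3j − 1) + (2j − 2) = j^2 − j − 3,
and (j+1)^2 − 3·(j+1) − 1 = j^2 − j − 3.
Hence a_n = n^2 − 3n − 1 for every n ≥ 1, by induction.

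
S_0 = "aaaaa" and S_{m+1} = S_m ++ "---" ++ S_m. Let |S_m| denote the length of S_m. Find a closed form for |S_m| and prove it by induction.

Claim: |S_m| = 2^{m+3} − 3.

Base case: |S_0| = 5, and 2^{0+3} − 3 = 5.
Assume |S_j| = 2^{j+3} − 3.
Then |S_{j+1}| = |S_j| + 3 + |S_j| = 2|S_j| + 3 = 2(2^{j+3} − 3) + 3 = 2^{j+1+3} − 6 + 3 = 2^{j+1+3} − 3.
By induction, |S_m| = 2^{m+3} − 3 for all m ≥ 0.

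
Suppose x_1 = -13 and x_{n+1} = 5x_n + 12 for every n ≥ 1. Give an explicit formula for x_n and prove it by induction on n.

Claim: x_n = -2·5^n − 3.

Base case: x_1 = -13, and -2·5^1 − 3 = -10 − 3 = -13.
Assume x_j = -2·5^j − 3 for some j ≥ 1.
Then x_{j+1} = 5x_j + 12 = 5·(-2·5^j − 3) + 12 = -10·5^j − 15 + 12 = -2·5^{j+1} − 3.
This completes the inductive step, so x_n = -2·5^n − 3 for all n ≥ 1.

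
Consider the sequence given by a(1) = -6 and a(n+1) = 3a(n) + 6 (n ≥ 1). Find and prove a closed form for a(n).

Claim: a(n) = -3^n − 3.

Base case: a(1) = -6, and -3^1 − 3 = -3 − 3 = -6.
Assume a(k) = -3^k − 3 for some k ≥ 1.
Then a(k+1) = 3a(k) + 6 = 3·(-3^k − 3) + 6 = -3^{k+1} − 9 + 6 = -3^{k+1} − 3.
So the formula holds for k+1, and by induction a(n) = -3^n − 3 for all n ≥ 1.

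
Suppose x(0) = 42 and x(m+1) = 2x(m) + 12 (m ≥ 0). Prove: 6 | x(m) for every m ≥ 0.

Base case: x(0) = 42 = 6·7, so 6 | x(0).
Assume 6 | x(j), so x(j) = 6t for some integer t.
Then x(j+1) = 2x(j) + 12 = 2·(6t) + 12 = 6(2t + 2), so 6 | x(j+1).
This completes the inductive step, so 6 | x(m) for all m ≥ 0.

6 | x(m)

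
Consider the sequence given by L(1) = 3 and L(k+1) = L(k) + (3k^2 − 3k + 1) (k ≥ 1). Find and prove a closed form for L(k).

Claim: L(k) = k^3 − 3k^2 + 3k + 2.

Base case: L(1) = 3, and 1^3 − 3·1^2 + 3·1 + 2 = 3.
Assume L(r) = r^3 − 3r^2 + 3r + 2.
Then L(r+1) = L(r) + (3r^2 − 3r + 1) = (r^3 − 3r^2 + 3r + 2) + (3r^2 − 3r + 1) = r^3 + 3,
and (r+1)^3 − 3·(r+1)^2 + 3·(r+1) + 2 = r^3 + 3.
This completes the inductive step, so L(k) = k^3 − 3k^2 + 3k + 2 for all k ≥ 1.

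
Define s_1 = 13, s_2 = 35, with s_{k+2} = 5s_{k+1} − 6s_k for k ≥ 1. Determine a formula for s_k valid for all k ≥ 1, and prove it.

Claim: s_k = 3·3^k + 2·2^k.

Base cases: s_1 = 13 and 3·3^1 + 2·2^1 = 13; s_2 = 35 and 3·3^2 + 2·2^2 = 35.
Assume s_j = 3·3^j + 2·2^j for all 1 ≤ j ≤ r, where r ≥ 2.
Then s_{r+1} = 5s_r − 6s_{r−1} = 5·(3·3^r + 2·2^r) − 6·(3·3^{r−1} + 2·2^{r−1}) = 3·(5·3 − 6)3^{r−1} + 2·(5·2 − 6)2^{r−1} = 27·3^{r−1} + 8·2^{r−1} = 3·3^{r+1} + 2·2^{r+1}.
This completes the inductive step, so s_k = 3·3^k + 2·2^k for all k ≥ 1.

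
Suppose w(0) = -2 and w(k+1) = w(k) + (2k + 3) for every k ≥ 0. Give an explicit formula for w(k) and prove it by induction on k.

Claim: w(k) = k^2 + 2k − 2.

Base case: w(0) = -2, and 0^2 + 2·0 − 2 = -2.
Assume w(j) = j^2 + 2j − 2.
Then w(j+1) = w(j) + (2j + 3) = (j^2 + 2j − 2) + (2j + 3) = j^2 + 4j + 1,
and (j+1)^2 + 2·(j+1) − 2 = j^2 + 4j + 1.
This completes the inductive step, so w(k) = k^2 + 2k − 2 for all k ≥ 0.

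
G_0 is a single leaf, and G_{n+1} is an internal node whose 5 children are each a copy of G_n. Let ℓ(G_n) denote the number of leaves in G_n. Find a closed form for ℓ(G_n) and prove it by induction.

Claim: ℓ(G_n) = 5^n.

Base case: ℓ(G_0) = 1, and 5^0 = 1.
Assume ℓ(G_k) = 5^k.
Then ℓ(G_{k+1}) = 5·ℓ(G_k) = 5·5^k = 5^{k+1}.
So the formula holds for k+1, and by induction ℓ(G_n) = 5^n for all n ≥ 0.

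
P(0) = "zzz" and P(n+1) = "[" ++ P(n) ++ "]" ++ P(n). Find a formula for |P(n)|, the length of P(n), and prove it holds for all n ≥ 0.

Claim: |P(n)| = 5·2^n − 2.

Base case: |P(0)| = 3, and 5·2^0 − 2 = 3.
Assume |P(m)| = 5·2^m − 2.
Then |P(m+1)| = 1 + |P(m)| + 1 + |P(m)| = 2|P(m)| + 2 = 2(5·2^m − 2) + 2 = 5·2^{m+1} − 4 + 2 = 5·2^{m+1} − 2.
This completes the inductive step, so |P(n)| = 5·2^n − 2 for all n ≥ 0.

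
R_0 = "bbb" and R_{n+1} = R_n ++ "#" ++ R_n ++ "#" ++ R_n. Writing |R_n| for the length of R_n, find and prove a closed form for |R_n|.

Claim: |R_n| = 4·3^n − 1.

Base case: |R_0| = 3, and 4·3^0 − 1 = 3.
Assume |R_j| = 4·3^j − 1.
Then |R_{j+1}| = 3|R_j| + 2 = 3(4·3^j − 1) + 2 = 4·3^{j+1} − 3 + 2 = 4·3^{j+1} − 1.
Hence |R_n| = 4·3^n − 1 for every n ≥ 0, by induction.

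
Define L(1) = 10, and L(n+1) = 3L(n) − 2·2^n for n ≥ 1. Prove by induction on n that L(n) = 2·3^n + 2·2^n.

Base case: L(1) = 10, and 2·3^1 + 2·2^1 = 6 + 4 = 10.
Assume L(m) = 2·3^m + 2·2^m for some m ≥ 1.
Then L(m+1) = 3L(m) − 2·2^m = 3·(2·3^m + 2·2^m) − 2·2^m = 2·3^{m+1} + 6·2^m − 2·2^m = 2·3^{m+1} + 4·2^m = 2·3^{m+1} + 2·2^{m+1}.
So the formula holds for m+1, and by induction L(n) = 2·3^n + 2·2^n for all n ≥ 1.

L(n) = 2·3^n + 2·2^n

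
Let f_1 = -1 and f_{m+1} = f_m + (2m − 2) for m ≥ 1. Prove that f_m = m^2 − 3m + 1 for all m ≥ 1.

Base case: f_1 = -1, and 1^2 − 3·1 + 1 = -1.
Assume f_k = k^2 − 3k + 1.
Then f_{k+1} = f_k + (2k − 2) = (k^2 − 3k + 1) + (2k − 2) = k^2 − k − 1,
and (k+1)^2 − 3·(k+1) + 1 = k^2 − k − 1.
Hence f_m = m^2 − 3m + 1 for every m ≥ 1, by induction.

f_m = m^2 − 3m + 1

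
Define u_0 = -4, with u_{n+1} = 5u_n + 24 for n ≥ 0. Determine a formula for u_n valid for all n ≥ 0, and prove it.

Claim: u_n = 2·5^n − 6.

Base case: u_0 = -4, and 2·5^0 − 6 = 2 − 6 = -4.
Assume u_r = 2·5^r − 6 for some r ≥ 0.
Then u_{r+1} = 5u_r + 24 = 5·(2·5^r − 6) + 24 = 10·5^r − 30 + 24 = 2·5^{r+1} − 6.
By induction, u_n = 2·5^n − 6 for all n ≥ 0.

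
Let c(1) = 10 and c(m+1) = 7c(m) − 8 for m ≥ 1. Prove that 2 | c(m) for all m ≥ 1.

Base case: c(1) = 10 = 2·5, so 2 | c(1).
Assume 2 | c(j), so c(j) = 2t for some integer t.
Then c(j+1) = 7c(j) − 8 = 7·(2t) − 8 = 2(7t − 4), so 2 | c(j+1).
So the property holds for j+1, and by induction 2 | c(m) for all m ≥ 1.

2 | c(m)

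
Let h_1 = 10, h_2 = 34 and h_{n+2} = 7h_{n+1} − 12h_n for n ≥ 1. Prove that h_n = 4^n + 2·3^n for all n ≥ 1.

Base cases: h_1 = 10 and 4^1 + 2·3^1 = 10; h_2 = 34 and 4^2 + 2·3^2 = 34.
Assume h_j = 4^j + 2·3^j for all 1 ≤ j ≤ k, where k ≥ 2.
Then h_{k+1} = 7h_k − 12h_{k−1} = 7·(4^k + 2·3^k) − 12·(4^{k−1} + 2·3^{k−1}) = (7·4 − 12)4^{k−1} + 2·(7·3 − 12)3^{k−1} = 16·4^{k−1} + 18·3^{k−1} = 4^{k+1} + 2·3^{k+1}.
So the formula holds for k+1, and by strong induction h_n = 4^n + 2·3^n for all n ≥ 1.

h_n = 4^n + 2·3^n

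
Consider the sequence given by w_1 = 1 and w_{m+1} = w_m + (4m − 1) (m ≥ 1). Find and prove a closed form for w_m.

Claim: w_m = 2m^2 − 3m + 2.

Base case: w_1 = 1, and 2·1^2 − 3·1 + 2 = 1.
Assume w_j = 2j^2 − 3j + 2.
Then w_{j+1} = w_j + (4j − 1) = (2j^2 − 3j + 2) + (4j − 1) = 2j^2 + j + 1,
and 2·(j+1)^2 − 3·(j+1) + 2 = 2j^2 + j + 1.
By induction, w_m = 2m^2 − 3m + 2 for all m ≥ 1.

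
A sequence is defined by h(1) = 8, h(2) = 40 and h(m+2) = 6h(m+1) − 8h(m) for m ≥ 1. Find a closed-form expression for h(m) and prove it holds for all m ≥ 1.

Claim: h(m) = 3·4^m − 2·2^m.

Base cases: h(1) = 8 and 3·4^1 − 2·2^1 = 8; h(2) = 40 and 3·4^2 − 2·2^2 = 40.
Assume h(i) = 3·4^i − 2·2^i for all 1 ≤ i ≤ j, where j ≥ 2.
Then h(j+1) = 6h(j) − 8h(j−1) = 6·(3·4^j − 2·2^j) − 8·(3·4^{j−1} − 2·2^{j−1}) = 3·(6·4 − 8)4^{j−1} − 2·(6·2 − 8)2^{j−1} = 48·4^{j−1} − 8·2^{j−1} = 3·4^{j+1} − 2·2^{j+1}.
So the formula holds for j+1, and by strong induction h(m) = 3·4^m − 2·2^m for all m ≥ 1.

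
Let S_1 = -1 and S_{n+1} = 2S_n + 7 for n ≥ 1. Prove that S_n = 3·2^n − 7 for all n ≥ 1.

Base case: S_1 = -1, and 3·2^1 − 7 = 6 − 7 = -1.
Assume S_k = 3·2^k − 7 for some k ≥ 1.
Then S_{k+1} = 2S_k + 7 = 2·(3·2^k − 7) + 7 = 6·2^k − 14 + 7 = 3·2^{k+1} − 7.
So the formula holds for k+1, and by induction S_n = 3·2^n − 7 for all n ≥ 1.

S_n = 3·2^n − 7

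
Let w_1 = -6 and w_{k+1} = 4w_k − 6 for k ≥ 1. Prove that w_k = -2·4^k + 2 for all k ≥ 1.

Base case: w_1 = -6, and -2·4^1 + 2 = -8 + 2 = -6.
Assume w_r = -2·4^r + 2 for some r ≥ 1.
Then w_{r+1} = 4w_r − 6 = 4·(-2·4^r + 2) − 6 = -8·4^r + 8 − 6 = -2·4^{r+1} + 2.
By induction, w_k = -2·4^k + 2 for all k ≥ 1.

w_k = -2·4^k + 2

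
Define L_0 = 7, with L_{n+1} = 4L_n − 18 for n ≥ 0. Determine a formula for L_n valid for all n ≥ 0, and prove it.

Claim: L_n = 4^n + 6.

Base case: L_0 = 7, and 4^0 + 6 = 1 + 6 = 7.
Assume L_r = 4^r + 6 for some r ≥ 0.
Then L_{r+1} = 4L_r − 18 = 4·(4^r + 6) − 18 = 4^{r+1} + 24 − 18 = 4^{r+1} + 6.
Hence L_n = 4^n + 6 for every n ≥ 0, by induction.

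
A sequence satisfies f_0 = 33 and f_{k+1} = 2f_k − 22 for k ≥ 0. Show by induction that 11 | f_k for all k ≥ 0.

Base case: f_0 = 33 = 11·3, so 11 | f_0.
Assume 11 | f_m, so f_m = 11t for some integer t.
Then f_{m+1} = 2f_m − 22 = 2·(11t) − 22 = 11(2t − 2), so 11 | f_{m+1}.
This completes the inductive step, so 11 | f_k for all k ≥ 0.

11 | f_k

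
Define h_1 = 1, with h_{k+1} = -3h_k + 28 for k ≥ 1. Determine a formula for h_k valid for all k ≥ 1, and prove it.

Claim: h_k = 2·(-3)^k + 7.

Base case: h_1 = 1, and 2·(-3)^1 + 7 = -6 + 7 = 1.
Assume h_m = 2·(-3)^m + 7 for some m ≥ 1.
Then h_{m+1} = -3h_m + 28 = -3·(2·(-3)^m + 7) + 28 = -6·(-3)^m − 21 + 28 = 2·(-3)^{m+1} + 7.
By induction, h_k = 2·(-3)^k + 7 for all k ≥ 1.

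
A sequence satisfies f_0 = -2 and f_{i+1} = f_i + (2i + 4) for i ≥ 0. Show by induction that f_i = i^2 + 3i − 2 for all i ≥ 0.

Base case: f_0 = -2, and 0^2 + 3·0 − 2 = -2.
Assume f_k = k^2 + 3k − 2.
Then f_{k+1} = f_k + (2k + 4) = (k^2 + 3k − 2) + (2k + 4) = k^2 + 5k + 2,
and (k+1)^2 + 3·(k+1) − 2 = k^2 + 5k + 2.
This completes the inductive step, so f_i = i^2 + 3i − 2 for all i ≥ 0.

f_i = i^2 + 3i − 2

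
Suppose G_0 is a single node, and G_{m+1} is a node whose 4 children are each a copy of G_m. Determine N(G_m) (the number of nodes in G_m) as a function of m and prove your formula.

Claim: N(G_m) = (4^{m+1} − 1)/3.

Base case: N(G_0) = 1, and (4^{0+1} − 1)/3 = 1.
Assume N(G_j) = (4^{j+1} − 1)/3.
Then N(G_{j+1}) = 1 + 4N(G_j) = 1 + 4·(4^{j+1} − 1)/3 = 1 + (4^{j+2} − 4)/3 = (3 + 4^{j+2} − 4)/3 = (4^{j+2} − 1)/3.
This completes the inductive step, so N(G_m) = (4^{m+1} − 1)/3 for all m ≥ 0.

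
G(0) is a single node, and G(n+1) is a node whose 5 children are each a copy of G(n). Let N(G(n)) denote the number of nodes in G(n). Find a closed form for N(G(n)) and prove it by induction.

Claim: N(G(n)) = (5^{n+1} − 1)/4.

Base case: N(G(0)) = 1, and (5^{0+1} − 1)/4 = 1.
Assume N(G(k)) = (5^{k+1} − 1)/4.
Then N(G(k+1)) = 1 + 5N(G(k)) = 1 + 5·(5^{k+1} − 1)/4 = 1 + (5^{k+2} − 5)/4 = (4 + 5^{k+2} − 5)/4 = (5^{k+2} − 1)/4.
By induction, N(G(n)) = (5^{n+1} − 1)/4 for all n ≥ 0.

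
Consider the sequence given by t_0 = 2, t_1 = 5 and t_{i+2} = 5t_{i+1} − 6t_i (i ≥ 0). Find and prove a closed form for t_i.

Claim: t_i = 3^i + 2^i.

Base cases: t_0 = 2 and 3^0 + 2^0 = 2; t_1 = 5 and 3^1 + 2^1 = 5.
Assume t_j = 3^j + 2^j for all 0 ≤ j ≤ k, where k ≥ 1.
Then t_{k+1} = 5t_k − 6t_{k−1} = 5·(3^k + 2^k) − 6·(3^{k−1} + 2^{k−1}) = (5·3 − 6)3^{k−1} + (5·2 − 6)2^{k−1} = 9·3^{k−1} + 4·2^{k−1} = 3^{k+1} + 2^{k+1}.
Hence t_i = 3^i + 2^i for every i ≥ 0, by strong induction.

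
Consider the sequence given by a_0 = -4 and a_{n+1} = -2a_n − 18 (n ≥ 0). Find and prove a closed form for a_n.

Claim: a_n = 2·(-2)^n − 6.

Base case: a_0 = -4, and 2·(-2)^0 − 6 = 2 − 6 = -4.
Assume a_k = 2·(-2)^k − 6 for some k ≥ 0.
Then a_{k+1} = -2a_k − 18 = -2·(2·(-2)^k − 6) − 18 = -4·(-2)^k + 12 − 18 = 2·(-2)^{k+1} − 6.
This completes the inductive step, so a_n = 2·(-2)^n − 6 for all n ≥ 0.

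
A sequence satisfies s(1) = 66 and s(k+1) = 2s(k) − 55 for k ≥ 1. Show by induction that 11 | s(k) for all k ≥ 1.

Base case: s(1) = 66 = 11·6, so 11 | s(1).
Assume 11 | s(r), so s(r) = 11t for some integer t.
Then s(r+1) = 2s(r) − 55 = 2·(11t) − 55 = 11(2t − 5), so 11 | s(r+1).
This completes the inductive step, so 11 | s(k) for all k ≥ 1.

11 | s(k)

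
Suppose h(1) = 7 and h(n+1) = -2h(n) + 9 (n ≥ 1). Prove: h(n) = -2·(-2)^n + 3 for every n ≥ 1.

Base case: h(1) = 7, and -2·(-2)^1 + 3 = 4 + 3 = 7.
Assume h(m) = -2·(-2)^m + 3 for some m ≥ 1.
Then h(m+1) = -2h(m) + 9 = -2·(-2·(-2)^m + 3) + 9 = 4·(-2)^m − 6 + 9 = -2·(-2)^{m+1} + 3.
By induction, h(n) = -2·(-2)^n + 3 for all n ≥ 1.

h(n) = -2·(-2)^n + 3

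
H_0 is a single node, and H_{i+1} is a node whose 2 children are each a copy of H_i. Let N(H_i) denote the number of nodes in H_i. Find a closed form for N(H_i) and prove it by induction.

Claim: N(H_i) = 2^{i+1} − 1.

Base case: N(H_0) = 1, and 2^{0+1} − 1 = 1.
Assume N(H_k) = 2^{k+1} − 1.
Then N(H_{k+1}) = 1 + 2N(H_k) = 1 + 2(2^{k+1} − 1) = 2^{k+2} − 2 + 1 = 2^{k+2} − 1.
So the formula holds for k+1, and by induction N(H_i) = 2^{i+1} − 1 for all i ≥ 0.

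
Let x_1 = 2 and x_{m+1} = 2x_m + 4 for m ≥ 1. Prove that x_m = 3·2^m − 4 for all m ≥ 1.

Base case: x_1 = 2, and 3·2^1 − 4 = 6 − 4 = 2.
Assume x_r = 3·2^r − 4 for some r ≥ 1.
Then x_{r+1} = 2x_r + 4 = 2·(3·2^r − 4) + 4 = 6·2^r − 8 + 4 = 3·2^{r+1} − 4.
Hence x_m = 3·2^m − 4 for every m ≥ 1, by induction.

x_m = 3·2^m − 4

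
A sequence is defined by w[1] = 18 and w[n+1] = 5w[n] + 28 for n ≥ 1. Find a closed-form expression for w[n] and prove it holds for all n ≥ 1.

Claim: w[n] = 5^{n+1} − 7.

Base case: w[1] = 18, and 5^{1+1} − 7 = 25 − 7 = 18.
Assume w[j] = 5^{j+1} − 7 for some j ≥ 1.
Then w[j+1] = 5w[j] + 28 = 5·(5^{j+1} − 7) + 28 = 5^{j+2} − 35 + 28 = 5^{j+2} − 7.
This completes the inductive step, so w[n] = 5^{n+1} − 7 for all n ≥ 1.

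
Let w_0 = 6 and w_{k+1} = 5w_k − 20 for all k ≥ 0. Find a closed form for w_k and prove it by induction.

Claim: w_k = 5^k + 5.

Base case: w_0 = 6, and 5^0 + 5 = 1 + 5 = 6.
Assume w_r = 5^r + 5 for some r ≥ 0.
Then w_{r+1} = 5w_r − 20 = 5·(5^r + 5) − 20 = 5^{r+1} + 25 − 20 = 5^{r+1} + 5.
Hence w_k = 5^k + 5 for every k ≥ 0, by induction.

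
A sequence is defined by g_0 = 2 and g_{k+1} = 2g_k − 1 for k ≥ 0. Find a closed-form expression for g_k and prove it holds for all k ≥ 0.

Claim: g_k = 2^k + 1.

Base case: g_0 = 2, and 2^0 + 1 = 1 + 1 = 2.
Assume g_r = 2^r + 1 for some r ≥ 0.
Then g_{r+1} = 2g_r − 1 = 2·(2^r + 1) − 1 = 2^{r+1} + 2 − 1 = 2^{r+1} + 1.
This completes the inductive step, so g_k = 2^k + 1 for all k ≥ 0.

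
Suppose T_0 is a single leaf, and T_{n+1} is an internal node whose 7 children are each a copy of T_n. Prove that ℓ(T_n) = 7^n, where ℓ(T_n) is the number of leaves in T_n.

Base case: ℓ(T_0) = 1, and 7^0 = 1.
Assume ℓ(T_m) = 7^m.
Then ℓ(T_{m+1}) = 7·ℓ(T_m) = 7·7^m = 7^{m+1}.
Hence ℓ(T_n) = 7^n for every n ≥ 0, by induction.

ℓ(T_n) = 7^n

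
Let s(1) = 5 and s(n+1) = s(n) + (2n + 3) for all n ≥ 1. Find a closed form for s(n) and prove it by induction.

Claim: s(n) = n^2 + 2n + 2.

Base case: s(1) = 5, and 1^2 + 2·1 + 2 = 5.
Assume s(r) = r^2 + 2r + 2.
Then s(r+1) = s(r) + (2r + 3) = (r^2 + 2r + 2) + (2r + 3) = r^2 + 4r + 5,
and (r+1)^2 + 2·(r+1) + 2 = r^2 + 4r + 5.
Hence s(n) = n^2 + 2n + 2 for every n ≥ 1, by induction.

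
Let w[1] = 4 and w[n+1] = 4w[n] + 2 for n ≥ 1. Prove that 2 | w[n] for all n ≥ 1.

Base case: w[1] = 4 = 2·2, so 2 | w[1].
Assume 2 | w[k], so w[k] = 2t for some integer t.
Then w[k+1] = 4w[k] + 2 = 4·(2t) + 2 = 2(4t + 1), so 2 | w[k+1].
So the property holds for k+1, and by induction 2 | w[n] for all n ≥ 1.

2 | w[n]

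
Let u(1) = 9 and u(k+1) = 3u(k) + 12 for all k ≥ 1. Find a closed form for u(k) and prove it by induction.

Claim: u(k) = 5·3^k − 6.

Base case: u(1) = 9, and 5·3^1 − 6 = 15 − 6 = 9.
Assume u(m) = 5·3^m − 6 for some m ≥ 1.
Then u(m+1) = 3u(m) + 12 = 3·(5·3^m − 6) + 12 = 15·3^m − 18 + 12 = 5·3^{m+1} − 6.
This completes the inductive step, so u(k) = 5·3^k − 6 for all k ≥ 1.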